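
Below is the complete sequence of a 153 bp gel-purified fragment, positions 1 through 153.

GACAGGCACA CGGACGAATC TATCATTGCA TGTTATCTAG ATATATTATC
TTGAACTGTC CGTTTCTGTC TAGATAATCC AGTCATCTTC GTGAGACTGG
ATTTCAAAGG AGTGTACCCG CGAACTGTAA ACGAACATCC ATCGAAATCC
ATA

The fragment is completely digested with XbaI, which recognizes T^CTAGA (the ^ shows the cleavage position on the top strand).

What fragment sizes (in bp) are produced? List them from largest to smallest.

84, 36, 33 bp

XbaI sites (TCTAGA) start at positions 36, 69.
XbaI cuts after the first base of each site, so after positions 36, 69.
Linear molecule, 2 cuts → 3 fragments:
  1–36 → 36 bp
  37–69 → 33 bp
  70–153 → 84 bp
Sorted largest to smallest: 84, 36, 33 bp.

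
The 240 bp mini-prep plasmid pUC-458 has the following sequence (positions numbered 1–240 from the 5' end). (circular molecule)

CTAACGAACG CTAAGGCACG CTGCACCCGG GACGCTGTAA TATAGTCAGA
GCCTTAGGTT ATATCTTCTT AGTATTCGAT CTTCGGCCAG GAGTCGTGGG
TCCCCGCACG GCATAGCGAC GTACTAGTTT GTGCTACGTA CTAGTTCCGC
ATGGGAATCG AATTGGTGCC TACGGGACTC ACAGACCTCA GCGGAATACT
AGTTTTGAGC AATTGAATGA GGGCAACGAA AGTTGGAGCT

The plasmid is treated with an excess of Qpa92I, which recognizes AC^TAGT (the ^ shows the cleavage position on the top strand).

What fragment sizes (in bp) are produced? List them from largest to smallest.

165, 58, 17 bp

Qpa92I sites (ACTAGT) start at positions 123, 140, 198.
Qpa92I cuts after base 2 of each site, so after positions 124, 141, 199.
Circular molecule, 3 cuts → 3 fragments:
  125–141 → 17 bp
  142–199 → 58 bp
  200–240 then 1–124 → 41 + 124 = 165 bp
Sorted largest to smallest: 165, 58, 17 bp.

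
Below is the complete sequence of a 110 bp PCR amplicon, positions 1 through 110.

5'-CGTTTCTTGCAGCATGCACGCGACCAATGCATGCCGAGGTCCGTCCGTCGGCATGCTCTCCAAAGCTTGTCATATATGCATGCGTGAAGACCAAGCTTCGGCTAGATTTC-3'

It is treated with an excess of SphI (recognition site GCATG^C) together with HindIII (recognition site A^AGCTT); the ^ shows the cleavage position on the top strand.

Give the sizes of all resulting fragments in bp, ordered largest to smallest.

22, 19, 17, 17, 16, 11, 8 bp

SphI sites (GCATGC) start at positions 12, 29, 51, 78.
SphI cuts after base 5 of each site (before the last base), so after positions 16, 33, 55, 82.
HindIII sites (AAGCTT) start at positions 63, 93.
HindIII cuts after the first base of each site, so after positions 63, 93.
Combined cut positions: 16, 33, 55, 63, 82, 93.
Linear molecule, 6 cuts → 7 fragments:
  1–16 → 16 bp
  17–33 → 17 bp
  34–55 → 22 bp
  56–63 → 8 bp
  64–82 → 19 bp
  83–93 → 11 bp
  94–110 → 17 bp
Sorted largest to smallest: 22, 19, 17, 17, 16, 11, 8 bp.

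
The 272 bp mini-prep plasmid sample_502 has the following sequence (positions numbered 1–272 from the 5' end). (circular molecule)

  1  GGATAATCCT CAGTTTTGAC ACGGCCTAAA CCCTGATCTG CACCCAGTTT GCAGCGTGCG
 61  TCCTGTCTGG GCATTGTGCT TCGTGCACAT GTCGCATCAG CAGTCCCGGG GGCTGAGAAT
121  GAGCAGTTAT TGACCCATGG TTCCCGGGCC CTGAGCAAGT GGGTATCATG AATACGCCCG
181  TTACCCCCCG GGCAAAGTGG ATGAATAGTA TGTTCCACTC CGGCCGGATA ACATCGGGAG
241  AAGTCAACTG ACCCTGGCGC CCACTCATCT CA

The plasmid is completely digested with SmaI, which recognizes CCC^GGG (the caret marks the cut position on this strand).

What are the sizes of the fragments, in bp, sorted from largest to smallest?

SmaI sites (CCCGGG) start at positions 105, 143, 187.
SmaI cuts after base 3 of each site, so after positions 107, 145, 189.
Circular molecule, 3 cuts → 3 fragments:
  108–145 → 38 bp
  146–189 → 44 bp
  190–272 then 1–107 → 83 + 107 = 190 bp
Sorted largest to smallest: 190, 44, 38 bp.

190, 44, 38 bp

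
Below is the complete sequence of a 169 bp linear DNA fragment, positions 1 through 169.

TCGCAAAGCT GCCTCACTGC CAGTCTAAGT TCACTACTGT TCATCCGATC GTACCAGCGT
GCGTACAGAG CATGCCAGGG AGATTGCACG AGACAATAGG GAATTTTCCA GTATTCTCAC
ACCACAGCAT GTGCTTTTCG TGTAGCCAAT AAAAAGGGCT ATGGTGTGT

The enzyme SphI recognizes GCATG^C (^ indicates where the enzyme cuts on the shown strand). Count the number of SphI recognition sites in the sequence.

1

GCATGC occurs starting at position 70.
SphI cuts at 1 site.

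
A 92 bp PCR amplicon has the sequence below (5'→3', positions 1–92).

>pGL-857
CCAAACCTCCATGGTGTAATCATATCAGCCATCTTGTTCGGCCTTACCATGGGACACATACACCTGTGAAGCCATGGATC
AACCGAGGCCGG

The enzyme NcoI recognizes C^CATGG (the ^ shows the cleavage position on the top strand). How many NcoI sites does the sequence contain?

CCATGG occurs starting at positions 9, 47, 72.
NcoI cuts at 3 sites.

3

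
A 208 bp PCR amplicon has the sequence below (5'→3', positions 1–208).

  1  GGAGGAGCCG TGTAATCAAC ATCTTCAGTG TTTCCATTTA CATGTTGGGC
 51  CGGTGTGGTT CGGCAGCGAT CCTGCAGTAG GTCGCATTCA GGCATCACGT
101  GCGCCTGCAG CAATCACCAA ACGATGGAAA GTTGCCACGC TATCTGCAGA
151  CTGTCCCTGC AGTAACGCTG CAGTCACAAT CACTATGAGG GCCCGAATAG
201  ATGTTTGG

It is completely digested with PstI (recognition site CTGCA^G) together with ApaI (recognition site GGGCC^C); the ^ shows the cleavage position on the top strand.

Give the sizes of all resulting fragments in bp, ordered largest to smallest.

PstI sites (CTGCAG) start at positions 72, 105, 144, 157, 168.
PstI cuts after base 5 of each site (before the last base), so after positions 76, 109, 148, 161, 172.
The ApaI site (GGGCCC) starts at position 189.
ApaI cuts after base 5 of each site (before the last base), so after position 193.
Combined cut positions: 76, 109, 148, 161, 172, 193.
Linear molecule, 6 cuts → 7 fragments:
  1–76 → 76 bp
  77–109 → 33 bp
  110–148 → 39 bp
  149–161 → 13 bp
  162–172 → 11 bp
  173–193 → 21 bp
  194–208 → 15 bp
Sorted largest to smallest: 76, 39, 33, 21, 15, 13, 11 bp.

76, 39, 33, 21, 15, 13, 11 bp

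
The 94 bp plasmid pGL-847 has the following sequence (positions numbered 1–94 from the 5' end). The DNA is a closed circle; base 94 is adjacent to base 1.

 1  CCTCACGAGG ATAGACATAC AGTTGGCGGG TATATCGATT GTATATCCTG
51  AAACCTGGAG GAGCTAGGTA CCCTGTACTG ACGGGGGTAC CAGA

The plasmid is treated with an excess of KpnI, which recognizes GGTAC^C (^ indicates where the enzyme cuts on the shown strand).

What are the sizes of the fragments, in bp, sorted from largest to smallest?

75, 19 bp

KpnI sites (GGTACC) start at positions 67, 86.
KpnI cuts after base 5 of each site (before the last base), so after positions 71, 90.
Circular molecule, 2 cuts → 2 fragments:
  72–90 → 19 bp
  91–94 then 1–71 → 4 + 71 = 75 bp
Sorted largest to smallest: 75, 19 bp.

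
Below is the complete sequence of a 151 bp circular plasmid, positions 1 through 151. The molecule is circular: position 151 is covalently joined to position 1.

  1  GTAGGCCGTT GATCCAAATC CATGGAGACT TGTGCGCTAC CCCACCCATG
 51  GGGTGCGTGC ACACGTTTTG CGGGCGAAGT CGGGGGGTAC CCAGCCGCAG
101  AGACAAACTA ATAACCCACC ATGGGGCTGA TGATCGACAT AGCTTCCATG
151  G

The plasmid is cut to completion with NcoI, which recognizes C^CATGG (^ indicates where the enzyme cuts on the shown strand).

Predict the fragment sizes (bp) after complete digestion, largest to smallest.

NcoI sites (CCATGG) start at positions 20, 46, 119, 146.
NcoI cuts after the first base of each site, so after positions 20, 46, 119, 146.
Circular molecule, 4 cuts → 4 fragments:
  21–46 → 26 bp
  47–119 → 73 bp
  120–146 → 27 bp
  147–151 then 1–20 → 5 + 20 = 25 bp
Sorted largest to smallest: 73, 27, 26, 25 bp.

73, 27, 26, 25 bp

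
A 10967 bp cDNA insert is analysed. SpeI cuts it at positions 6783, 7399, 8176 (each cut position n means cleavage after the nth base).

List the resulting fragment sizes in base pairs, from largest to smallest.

Linear molecule, 3 cuts → 4 fragments:
  6783 − 0 = 6783 bp
  7399 − 6783 = 616 bp
  8176 − 7399 = 777 bp
  10967 − 8176 = 2791 bp
Sorted largest to smallest: 6783, 2791, 777, 616 bp.

6783, 2791, 777, 616 bp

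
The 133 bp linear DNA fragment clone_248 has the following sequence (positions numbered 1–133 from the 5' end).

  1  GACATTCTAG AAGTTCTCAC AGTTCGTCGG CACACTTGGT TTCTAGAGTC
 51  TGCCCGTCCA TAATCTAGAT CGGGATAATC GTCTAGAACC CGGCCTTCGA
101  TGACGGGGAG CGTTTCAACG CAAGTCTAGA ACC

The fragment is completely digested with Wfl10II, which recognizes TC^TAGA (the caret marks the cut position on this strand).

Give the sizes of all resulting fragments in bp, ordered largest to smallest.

Wfl10II sites (TCTAGA) start at positions 6, 42, 64, 82, 125.
Wfl10II cuts after base 2 of each site, so after positions 7, 43, 65, 83, 126.
Linear molecule, 5 cuts → 6 fragments:
  1–7 → 7 bp
  8–43 → 36 bp
  44–65 → 22 bp
  66–83 → 18 bp
  84–126 → 43 bp
  127–133 → 7 bp
Sorted largest to smallest: 43, 36, 22, 18, 7, 7 bp.

43, 36, 22, 18, 7, 7 bp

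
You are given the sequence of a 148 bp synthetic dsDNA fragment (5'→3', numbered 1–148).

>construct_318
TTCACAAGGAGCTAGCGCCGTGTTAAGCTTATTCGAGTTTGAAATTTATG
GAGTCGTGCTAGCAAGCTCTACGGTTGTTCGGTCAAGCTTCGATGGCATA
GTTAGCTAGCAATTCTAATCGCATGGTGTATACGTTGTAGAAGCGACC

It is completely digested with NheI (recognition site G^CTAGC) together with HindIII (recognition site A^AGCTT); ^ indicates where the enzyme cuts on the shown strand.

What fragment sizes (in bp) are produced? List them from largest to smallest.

NheI sites (GCTAGC) start at positions 11, 58, 105.
NheI cuts after the first base of each site, so after positions 11, 58, 105.
HindIII sites (AAGCTT) start at positions 25, 85.
HindIII cuts after the first base of each site, so after positions 25, 85.
Combined cut positions: 11, 25, 58, 85, 105.
Linear molecule, 5 cuts → 6 fragments:
  1–11 → 11 bp
  12–25 → 14 bp
  26–58 → 33 bp
  59–85 → 27 bp
  86–105 → 20 bp
  106–148 → 43 bp
Sorted largest to smallest: 43, 33, 27, 20, 14, 11 bp.

43, 33, 27, 20, 14, 11 bp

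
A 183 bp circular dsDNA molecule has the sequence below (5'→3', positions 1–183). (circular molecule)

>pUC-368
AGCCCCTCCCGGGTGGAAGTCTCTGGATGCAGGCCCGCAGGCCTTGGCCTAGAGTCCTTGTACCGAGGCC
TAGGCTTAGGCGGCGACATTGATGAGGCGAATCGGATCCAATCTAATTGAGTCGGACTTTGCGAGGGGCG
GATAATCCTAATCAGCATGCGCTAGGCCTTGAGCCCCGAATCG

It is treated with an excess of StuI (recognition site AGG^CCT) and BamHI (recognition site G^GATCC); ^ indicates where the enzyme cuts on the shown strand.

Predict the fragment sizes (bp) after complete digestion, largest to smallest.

StuI sites (AGGCCT) start at positions 39, 66, 164.
StuI cuts after base 3 of each site, so after positions 41, 68, 166.
The BamHI site (GGATCC) starts at position 104.
BamHI cuts after the first base of each site, so after position 104.
Combined cut positions: 41, 68, 104, 166.
Circular molecule, 4 cuts → 4 fragments:
  42–68 → 27 bp
  69–104 → 36 bp
  105–166 → 62 bp
  167–183 then 1–41 → 17 + 41 = 58 bp
Sorted largest to smallest: 62, 58, 36, 27 bp.

62, 58, 36, 27 bp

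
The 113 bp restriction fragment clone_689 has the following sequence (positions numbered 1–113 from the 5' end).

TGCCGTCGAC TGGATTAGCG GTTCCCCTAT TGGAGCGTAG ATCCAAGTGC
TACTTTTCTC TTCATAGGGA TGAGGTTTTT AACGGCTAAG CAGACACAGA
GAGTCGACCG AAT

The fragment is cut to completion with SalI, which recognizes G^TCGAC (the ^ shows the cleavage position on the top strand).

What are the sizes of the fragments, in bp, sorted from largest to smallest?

SalI sites (GTCGAC) start at positions 5, 103.
SalI cuts after the first base of each site, so after positions 5, 103.
Linear molecule, 2 cuts → 3 fragments:
  1–5 → 5 bp
  6–103 → 98 bp
  104–113 → 10 bp
Sorted largest to smallest: 98, 10, 5 bp.

98, 10, 5 bp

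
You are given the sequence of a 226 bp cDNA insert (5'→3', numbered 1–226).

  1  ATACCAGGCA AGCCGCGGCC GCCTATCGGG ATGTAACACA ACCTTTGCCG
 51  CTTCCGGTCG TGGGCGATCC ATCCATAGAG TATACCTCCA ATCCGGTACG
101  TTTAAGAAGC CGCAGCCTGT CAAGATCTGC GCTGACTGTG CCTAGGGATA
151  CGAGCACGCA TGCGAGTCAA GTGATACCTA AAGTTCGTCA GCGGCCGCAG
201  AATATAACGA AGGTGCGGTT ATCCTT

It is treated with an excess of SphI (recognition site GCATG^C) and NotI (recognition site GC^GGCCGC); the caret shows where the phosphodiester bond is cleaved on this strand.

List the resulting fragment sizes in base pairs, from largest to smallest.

146, 34, 30, 16 bp

The SphI site (GCATGC) starts at position 158.
SphI cuts after base 5 of each site (before the last base), so after position 162.
NotI sites (GCGGCCGC) start at positions 15, 191.
NotI cuts after base 2 of each site, so after positions 16, 192.
Combined cut positions: 16, 162, 192.
Linear molecule, 3 cuts → 4 fragments:
  1–16 → 16 bp
  17–162 → 146 bp
  163–192 → 30 bp
  193–226 → 34 bp
Sorted largest to smallest: 146, 34, 30, 16 bp.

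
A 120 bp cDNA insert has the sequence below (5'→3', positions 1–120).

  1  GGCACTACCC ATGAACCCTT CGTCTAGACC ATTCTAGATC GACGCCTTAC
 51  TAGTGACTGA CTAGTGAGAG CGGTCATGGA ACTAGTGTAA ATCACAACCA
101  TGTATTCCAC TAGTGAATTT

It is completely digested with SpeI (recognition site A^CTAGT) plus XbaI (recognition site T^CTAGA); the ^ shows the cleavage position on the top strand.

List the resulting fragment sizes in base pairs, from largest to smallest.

SpeI sites (ACTAGT) start at positions 49, 60, 81, 109.
SpeI cuts after the first base of each site, so after positions 49, 60, 81, 109.
XbaI sites (TCTAGA) start at positions 23, 33.
XbaI cuts after the first base of each site, so after positions 23, 33.
Combined cut positions: 23, 33, 49, 60, 81, 109.
Linear molecule, 6 cuts → 7 fragments:
  1–23 → 23 bp
  24–33 → 10 bp
  34–49 → 16 bp
  50–60 → 11 bp
  61–81 → 21 bp
  82–109 → 28 bp
  110–120 → 11 bp
Sorted largest to smallest: 28, 23, 21, 16, 11, 11, 10 bp.

28, 23, 21, 16, 11, 11, 10 bp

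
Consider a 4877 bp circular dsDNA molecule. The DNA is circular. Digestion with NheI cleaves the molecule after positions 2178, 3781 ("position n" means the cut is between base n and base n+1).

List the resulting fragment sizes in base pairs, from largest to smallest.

3274, 1603 bp

Circular molecule, 2 cuts → 2 fragments:
  3781 − 2178 = 1603 bp
  wrap: 4877 − 3781 + 2178 = 3274 bp
Sorted largest to smallest: 3274, 1603 bp.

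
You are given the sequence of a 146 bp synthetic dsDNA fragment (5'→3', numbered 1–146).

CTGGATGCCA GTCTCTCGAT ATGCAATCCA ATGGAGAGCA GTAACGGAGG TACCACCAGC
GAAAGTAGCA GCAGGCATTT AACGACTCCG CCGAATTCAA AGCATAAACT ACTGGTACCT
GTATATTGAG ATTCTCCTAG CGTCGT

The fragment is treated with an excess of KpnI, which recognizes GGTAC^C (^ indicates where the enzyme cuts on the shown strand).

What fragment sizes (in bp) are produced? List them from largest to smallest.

KpnI sites (GGTACC) start at positions 49, 114.
KpnI cuts after base 5 of each site (before the last base), so after positions 53, 118.
Linear molecule, 2 cuts → 3 fragments:
  1–53 → 53 bp
  54–118 → 65 bp
  119–146 → 28 bp
Sorted largest to smallest: 65, 53, 28 bp.

65, 53, 28 bp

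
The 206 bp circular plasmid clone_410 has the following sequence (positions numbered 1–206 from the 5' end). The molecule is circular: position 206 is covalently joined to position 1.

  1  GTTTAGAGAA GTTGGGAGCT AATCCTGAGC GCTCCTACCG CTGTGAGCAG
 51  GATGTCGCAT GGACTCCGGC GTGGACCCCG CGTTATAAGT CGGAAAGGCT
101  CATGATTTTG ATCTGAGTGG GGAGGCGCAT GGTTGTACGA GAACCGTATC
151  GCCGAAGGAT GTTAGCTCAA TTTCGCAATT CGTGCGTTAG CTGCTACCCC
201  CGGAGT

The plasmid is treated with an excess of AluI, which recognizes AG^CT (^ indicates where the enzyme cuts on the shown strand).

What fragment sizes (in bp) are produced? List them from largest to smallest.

147, 34, 25 bp

AluI sites (AGCT) start at positions 17, 164, 189.
AluI cuts after base 2 of each site, so after positions 18, 165, 190.
Circular molecule, 3 cuts → 3 fragments:
  19–165 → 147 bp
  166–190 → 25 bp
  191–206 then 1–18 → 16 + 18 = 34 bp
Sorted largest to smallest: 147, 34, 25 bp.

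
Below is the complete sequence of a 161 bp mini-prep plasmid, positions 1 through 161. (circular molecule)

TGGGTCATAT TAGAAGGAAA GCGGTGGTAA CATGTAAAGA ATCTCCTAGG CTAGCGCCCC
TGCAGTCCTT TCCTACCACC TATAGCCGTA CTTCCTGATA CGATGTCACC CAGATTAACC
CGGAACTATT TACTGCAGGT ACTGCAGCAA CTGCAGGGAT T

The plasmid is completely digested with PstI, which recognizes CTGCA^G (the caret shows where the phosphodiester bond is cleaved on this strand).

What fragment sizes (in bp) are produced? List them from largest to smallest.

PstI sites (CTGCAG) start at positions 60, 133, 142, 151.
PstI cuts after base 5 of each site (before the last base), so after positions 64, 137, 146, 155.
Circular molecule, 4 cuts → 4 fragments:
  65–137 → 73 bp
  138–146 → 9 bp
  147–155 → 9 bp
  156–161 then 1–64 → 6 + 64 = 70 bp
Sorted largest to smallest: 73, 70, 9, 9 bp.

73, 70, 9, 9 bp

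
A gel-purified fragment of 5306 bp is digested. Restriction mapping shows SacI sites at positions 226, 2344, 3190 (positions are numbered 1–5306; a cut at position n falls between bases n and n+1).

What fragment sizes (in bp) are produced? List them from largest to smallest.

2118, 2116, 846, 226 bp

Linear molecule, 3 cuts → 4 fragments:
  226 − 0 = 226 bp
  2344 − 226 = 2118 bp
  3190 − 2344 = 846 bp
  5306 − 3190 = 2116 bp
Sorted largest to smallest: 2118, 2116, 846, 226 bp.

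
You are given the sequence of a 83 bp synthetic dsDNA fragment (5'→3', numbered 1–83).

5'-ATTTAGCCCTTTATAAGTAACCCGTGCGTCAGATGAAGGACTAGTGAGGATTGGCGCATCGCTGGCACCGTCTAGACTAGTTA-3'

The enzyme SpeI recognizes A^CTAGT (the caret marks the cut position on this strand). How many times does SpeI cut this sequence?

2

ACTAGT occurs starting at positions 40, 76.
SpeI cuts at 2 sites.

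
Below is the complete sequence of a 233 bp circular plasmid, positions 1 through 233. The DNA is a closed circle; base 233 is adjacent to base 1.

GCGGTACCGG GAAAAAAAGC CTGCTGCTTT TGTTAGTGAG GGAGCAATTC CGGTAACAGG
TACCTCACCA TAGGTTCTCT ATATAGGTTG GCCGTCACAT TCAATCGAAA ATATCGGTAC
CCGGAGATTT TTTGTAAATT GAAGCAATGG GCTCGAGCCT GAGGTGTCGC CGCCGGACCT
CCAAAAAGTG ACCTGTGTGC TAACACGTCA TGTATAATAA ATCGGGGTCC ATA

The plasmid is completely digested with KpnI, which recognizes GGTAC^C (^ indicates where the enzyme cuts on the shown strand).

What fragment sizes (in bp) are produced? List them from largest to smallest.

KpnI sites (GGTACC) start at positions 3, 59, 116.
KpnI cuts after base 5 of each site (before the last base), so after positions 7, 63, 120.
Circular molecule, 3 cuts → 3 fragments:
  8–63 → 56 bp
  64–120 → 57 bp
  121–233 then 1–7 → 113 + 7 = 120 bp
Sorted largest to smallest: 120, 57, 56 bp.

120, 57, 56 bp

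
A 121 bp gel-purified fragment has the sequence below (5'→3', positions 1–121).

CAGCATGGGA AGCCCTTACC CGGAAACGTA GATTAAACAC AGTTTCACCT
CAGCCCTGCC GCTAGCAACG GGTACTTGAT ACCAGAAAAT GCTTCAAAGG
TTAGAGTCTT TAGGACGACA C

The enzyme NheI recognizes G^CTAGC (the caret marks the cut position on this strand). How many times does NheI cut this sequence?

GCTAGC occurs starting at position 61.
NheI cuts at 1 site.

1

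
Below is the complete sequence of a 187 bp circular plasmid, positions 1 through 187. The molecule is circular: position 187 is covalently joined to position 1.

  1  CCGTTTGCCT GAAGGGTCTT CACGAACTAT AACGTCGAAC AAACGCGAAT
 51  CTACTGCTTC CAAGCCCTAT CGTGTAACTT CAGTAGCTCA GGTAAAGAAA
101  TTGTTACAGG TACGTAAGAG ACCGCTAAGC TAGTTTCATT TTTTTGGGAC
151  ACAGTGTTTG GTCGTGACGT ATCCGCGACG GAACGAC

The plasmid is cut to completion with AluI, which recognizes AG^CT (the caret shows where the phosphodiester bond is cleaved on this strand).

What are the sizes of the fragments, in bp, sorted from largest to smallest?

AluI sites (AGCT) start at positions 85, 128.
AluI cuts after base 2 of each site, so after positions 86, 129.
Circular molecule, 2 cuts → 2 fragments:
  87–129 → 43 bp
  130–187 then 1–86 → 58 + 86 = 144 bp
Sorted largest to smallest: 144, 43 bp.

144, 43 bp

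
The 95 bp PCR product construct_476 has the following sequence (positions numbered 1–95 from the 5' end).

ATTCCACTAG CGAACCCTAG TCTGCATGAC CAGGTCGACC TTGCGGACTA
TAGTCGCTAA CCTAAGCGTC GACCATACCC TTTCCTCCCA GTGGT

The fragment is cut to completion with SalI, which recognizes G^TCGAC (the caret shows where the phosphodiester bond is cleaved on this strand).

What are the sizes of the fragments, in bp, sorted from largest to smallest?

34, 34, 27 bp

SalI sites (GTCGAC) start at positions 34, 68.
SalI cuts after the first base of each site, so after positions 34, 68.
Linear molecule, 2 cuts → 3 fragments:
  1–34 → 34 bp
  35–68 → 34 bp
  69–95 → 27 bp
Sorted largest to smallest: 34, 34, 27 bp.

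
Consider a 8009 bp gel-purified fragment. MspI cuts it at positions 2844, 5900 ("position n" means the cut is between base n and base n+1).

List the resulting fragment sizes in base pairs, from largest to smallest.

Linear molecule, 2 cuts → 3 fragments:
  2844 − 0 = 2844 bp
  5900 − 2844 = 3056 bp
  8009 − 5900 = 2109 bp
Sorted largest to smallest: 3056, 2844, 2109 bp.

3056, 2844, 2109 bp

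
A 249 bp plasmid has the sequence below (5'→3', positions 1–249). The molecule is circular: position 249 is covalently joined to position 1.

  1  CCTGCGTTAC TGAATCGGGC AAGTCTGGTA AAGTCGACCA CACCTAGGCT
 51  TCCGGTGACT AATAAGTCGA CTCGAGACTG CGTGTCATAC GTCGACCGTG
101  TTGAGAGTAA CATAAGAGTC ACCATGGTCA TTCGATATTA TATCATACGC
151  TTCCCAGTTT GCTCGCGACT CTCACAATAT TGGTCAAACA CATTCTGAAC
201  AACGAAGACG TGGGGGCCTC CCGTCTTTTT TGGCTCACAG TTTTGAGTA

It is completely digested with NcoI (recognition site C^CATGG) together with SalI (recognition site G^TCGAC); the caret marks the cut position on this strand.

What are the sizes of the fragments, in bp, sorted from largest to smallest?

160, 33, 31, 25 bp

The NcoI site (CCATGG) starts at position 122.
NcoI cuts after the first base of each site, so after position 122.
SalI sites (GTCGAC) start at positions 33, 66, 91.
SalI cuts after the first base of each site, so after positions 33, 66, 91.
Combined cut positions: 33, 66, 91, 122.
Circular molecule, 4 cuts → 4 fragments:
  34–66 → 33 bp
  67–91 → 25 bp
  92–122 → 31 bp
  123–249 then 1–33 → 127 + 33 = 160 bp
Sorted largest to smallest: 160, 33, 31, 25 bp.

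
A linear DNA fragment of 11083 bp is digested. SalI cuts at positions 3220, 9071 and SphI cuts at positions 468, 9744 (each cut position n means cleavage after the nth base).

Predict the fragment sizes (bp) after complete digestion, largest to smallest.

Combined cut positions (sorted): 468, 3220, 9071, 9744.
Linear molecule, 4 cuts → 5 fragments:
  468 − 0 = 468 bp
  3220 − 468 = 2752 bp
  9071 − 3220 = 5851 bp
  9744 − 9071 = 673 bp
  11083 − 9744 = 1339 bp
Sorted largest to smallest: 5851, 2752, 1339, 673, 468 bp.

5851, 2752, 1339, 673, 468 bp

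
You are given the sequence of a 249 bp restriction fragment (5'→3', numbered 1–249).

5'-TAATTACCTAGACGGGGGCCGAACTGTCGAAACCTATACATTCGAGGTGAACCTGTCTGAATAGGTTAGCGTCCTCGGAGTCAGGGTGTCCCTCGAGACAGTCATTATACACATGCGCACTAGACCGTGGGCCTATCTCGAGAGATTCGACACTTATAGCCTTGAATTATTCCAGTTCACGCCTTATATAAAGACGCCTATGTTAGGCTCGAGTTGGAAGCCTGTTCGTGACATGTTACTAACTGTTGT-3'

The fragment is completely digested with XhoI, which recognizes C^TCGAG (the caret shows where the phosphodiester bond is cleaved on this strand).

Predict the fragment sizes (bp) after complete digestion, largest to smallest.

92, 71, 45, 41 bp

XhoI sites (CTCGAG) start at positions 92, 137, 208.
XhoI cuts after the first base of each site, so after positions 92, 137, 208.
Linear molecule, 3 cuts → 4 fragments:
  1–92 → 92 bp
  93–137 → 45 bp
  138–208 → 71 bp
  209–249 → 41 bp
Sorted largest to smallest: 92, 71, 45, 41 bp.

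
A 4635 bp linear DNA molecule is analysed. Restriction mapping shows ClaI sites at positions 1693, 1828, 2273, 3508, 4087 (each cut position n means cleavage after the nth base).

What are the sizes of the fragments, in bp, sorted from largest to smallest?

1693, 1235, 579, 548, 445, 135 bp

Linear molecule, 5 cuts → 6 fragments:
  1693 − 0 = 1693 bp
  1828 − 1693 = 135 bp
  2273 − 1828 = 445 bp
  3508 − 2273 = 1235 bp
  4087 − 3508 = 579 bp
  4635 − 4087 = 548 bp
Sorted largest to smallest: 1693, 1235, 579, 548, 445, 135 bp.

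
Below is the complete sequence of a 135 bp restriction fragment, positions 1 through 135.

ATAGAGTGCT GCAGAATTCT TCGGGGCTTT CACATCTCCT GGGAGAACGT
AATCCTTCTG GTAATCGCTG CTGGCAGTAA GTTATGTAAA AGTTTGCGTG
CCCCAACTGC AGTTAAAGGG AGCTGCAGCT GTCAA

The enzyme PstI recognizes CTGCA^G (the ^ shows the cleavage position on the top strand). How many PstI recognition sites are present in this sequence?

3

CTGCAG occurs starting at positions 9, 107, 123.
PstI cuts at 3 sites.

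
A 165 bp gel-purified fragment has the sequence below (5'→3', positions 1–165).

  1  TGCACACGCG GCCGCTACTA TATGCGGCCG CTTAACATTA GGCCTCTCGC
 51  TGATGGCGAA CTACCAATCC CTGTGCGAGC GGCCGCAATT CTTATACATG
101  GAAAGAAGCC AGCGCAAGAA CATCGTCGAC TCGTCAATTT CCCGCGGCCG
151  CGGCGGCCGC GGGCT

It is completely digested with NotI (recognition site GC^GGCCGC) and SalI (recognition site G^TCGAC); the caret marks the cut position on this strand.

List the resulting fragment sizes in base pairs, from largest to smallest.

55, 45, 20, 16, 11, 9, 9 bp

NotI sites (GCGGCCGC) start at positions 8, 24, 79, 144, 153.
NotI cuts after base 2 of each site, so after positions 9, 25, 80, 145, 154.
The SalI site (GTCGAC) starts at position 125.
SalI cuts after the first base of each site, so after position 125.
Combined cut positions: 9, 25, 80, 125, 145, 154.
Linear molecule, 6 cuts → 7 fragments:
  1–9 → 9 bp
  10–25 → 16 bp
  26–80 → 55 bp
  81–125 → 45 bp
  126–145 → 20 bp
  146–154 → 9 bp
  155–165 → 11 bp
Sorted largest to smallest: 55, 45, 20, 16, 11, 9, 9 bp.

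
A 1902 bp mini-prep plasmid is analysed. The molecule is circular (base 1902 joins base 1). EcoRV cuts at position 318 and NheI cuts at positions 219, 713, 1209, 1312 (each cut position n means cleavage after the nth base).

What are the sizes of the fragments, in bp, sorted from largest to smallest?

809, 496, 395, 103, 99 bp

Combined cut positions (sorted): 219, 318, 713, 1209, 1312.
Circular molecule, 5 cuts → 5 fragments:
  318 − 219 = 99 bp
  713 − 318 = 395 bp
  1209 − 713 = 496 bp
  1312 − 1209 = 103 bp
  wrap: 1902 − 1312 + 219 = 809 bp
Sorted largest to smallest: 809, 496, 395, 103, 99 bp.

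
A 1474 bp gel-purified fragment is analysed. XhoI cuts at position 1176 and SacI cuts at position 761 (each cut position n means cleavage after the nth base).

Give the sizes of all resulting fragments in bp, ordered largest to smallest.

761, 415, 298 bp

Combined cut positions (sorted): 761, 1176.
Linear molecule, 2 cuts → 3 fragments:
  761 − 0 = 761 bp
  1176 − 761 = 415 bp
  1474 − 1176 = 298 bp
Sorted largest to smallest: 761, 415, 298 bp.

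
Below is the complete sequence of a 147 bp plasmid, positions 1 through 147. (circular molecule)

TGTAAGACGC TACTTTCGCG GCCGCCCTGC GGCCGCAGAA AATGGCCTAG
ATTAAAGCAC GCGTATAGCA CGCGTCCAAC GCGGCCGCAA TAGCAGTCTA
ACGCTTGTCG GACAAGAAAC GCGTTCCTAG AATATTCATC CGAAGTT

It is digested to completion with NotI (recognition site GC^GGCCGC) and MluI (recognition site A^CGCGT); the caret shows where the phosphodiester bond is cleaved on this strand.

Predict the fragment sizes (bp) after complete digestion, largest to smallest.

NotI sites (GCGGCCGC) start at positions 18, 29, 81.
NotI cuts after base 2 of each site, so after positions 19, 30, 82.
MluI sites (ACGCGT) start at positions 59, 70, 119.
MluI cuts after the first base of each site, so after positions 59, 70, 119.
Combined cut positions: 19, 30, 59, 70, 82, 119.
Circular molecule, 6 cuts → 6 fragments:
  20–30 → 11 bp
  31–59 → 29 bp
  60–70 → 11 bp
  71–82 → 12 bp
  83–119 → 37 bp
  120–147 then 1–19 → 28 + 19 = 47 bp
Sorted largest to smallest: 47, 37, 29, 12, 11, 11 bp.

47, 37, 29, 12, 11, 11 bp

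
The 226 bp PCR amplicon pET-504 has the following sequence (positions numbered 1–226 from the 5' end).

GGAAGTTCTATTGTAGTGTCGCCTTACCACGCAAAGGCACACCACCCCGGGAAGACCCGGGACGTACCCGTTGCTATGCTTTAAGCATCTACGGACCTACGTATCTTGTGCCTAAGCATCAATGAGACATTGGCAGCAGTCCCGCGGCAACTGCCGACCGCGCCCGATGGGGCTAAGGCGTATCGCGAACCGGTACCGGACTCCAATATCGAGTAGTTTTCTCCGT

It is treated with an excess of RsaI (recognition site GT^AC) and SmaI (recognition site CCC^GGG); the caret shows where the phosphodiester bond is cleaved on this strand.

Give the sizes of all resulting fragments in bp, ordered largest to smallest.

RsaI sites (GTAC) start at positions 64, 193.
RsaI cuts after base 2 of each site, so after positions 65, 194.
SmaI sites (CCCGGG) start at positions 46, 56.
SmaI cuts after base 3 of each site, so after positions 48, 58.
Combined cut positions: 48, 58, 65, 194.
Linear molecule, 4 cuts → 5 fragments:
  1–48 → 48 bp
  49–58 → 10 bp
  59–65 → 7 bp
  66–194 → 129 bp
  195–226 → 32 bp
Sorted largest to smallest: 129, 48, 32, 10, 7 bp.

129, 48, 32, 10, 7 bp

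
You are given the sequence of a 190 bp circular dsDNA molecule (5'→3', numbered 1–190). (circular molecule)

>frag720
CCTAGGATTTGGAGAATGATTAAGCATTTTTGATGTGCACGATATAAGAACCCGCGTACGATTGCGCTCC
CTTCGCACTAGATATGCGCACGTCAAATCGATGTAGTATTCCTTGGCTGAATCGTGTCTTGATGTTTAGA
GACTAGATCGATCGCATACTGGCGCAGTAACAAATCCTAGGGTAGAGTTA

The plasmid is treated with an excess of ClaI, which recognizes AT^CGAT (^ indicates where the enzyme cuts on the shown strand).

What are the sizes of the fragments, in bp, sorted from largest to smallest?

140, 50 bp

ClaI sites (ATCGAT) start at positions 97, 147.
ClaI cuts after base 2 of each site, so after positions 98, 148.
Circular molecule, 2 cuts → 2 fragments:
  99–148 → 50 bp
  149–190 then 1–98 → 42 + 98 = 140 bp
Sorted largest to smallest: 140, 50 bp.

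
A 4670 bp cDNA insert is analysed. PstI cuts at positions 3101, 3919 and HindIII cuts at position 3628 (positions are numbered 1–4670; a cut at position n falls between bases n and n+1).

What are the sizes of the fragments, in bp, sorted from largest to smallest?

Combined cut positions (sorted): 3101, 3628, 3919.
Linear molecule, 3 cuts → 4 fragments:
  3101 − 0 = 3101 bp
  3628 − 3101 = 527 bp
  3919 − 3628 = 291 bp
  4670 − 3919 = 751 bp
Sorted largest to smallest: 3101, 751, 527, 291 bp.

3101, 751, 527, 291 bp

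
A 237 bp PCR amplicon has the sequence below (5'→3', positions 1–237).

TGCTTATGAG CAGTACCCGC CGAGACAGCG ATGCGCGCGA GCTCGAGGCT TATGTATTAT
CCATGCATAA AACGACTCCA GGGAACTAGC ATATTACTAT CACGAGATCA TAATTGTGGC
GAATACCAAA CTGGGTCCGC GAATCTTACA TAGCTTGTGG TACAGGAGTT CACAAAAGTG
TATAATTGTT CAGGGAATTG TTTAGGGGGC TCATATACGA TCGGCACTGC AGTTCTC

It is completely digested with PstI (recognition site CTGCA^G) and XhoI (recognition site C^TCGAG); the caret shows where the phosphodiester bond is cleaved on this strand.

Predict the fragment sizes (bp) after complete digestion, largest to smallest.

The PstI site (CTGCAG) starts at position 227.
PstI cuts after base 5 of each site (before the last base), so after position 231.
The XhoI site (CTCGAG) starts at position 42.
XhoI cuts after the first base of each site, so after position 42.
Combined cut positions: 42, 231.
Linear molecule, 2 cuts → 3 fragments:
  1–42 → 42 bp
  43–231 → 189 bp
  232–237 → 6 bp
Sorted largest to smallest: 189, 42, 6 bp.

189, 42, 6 bp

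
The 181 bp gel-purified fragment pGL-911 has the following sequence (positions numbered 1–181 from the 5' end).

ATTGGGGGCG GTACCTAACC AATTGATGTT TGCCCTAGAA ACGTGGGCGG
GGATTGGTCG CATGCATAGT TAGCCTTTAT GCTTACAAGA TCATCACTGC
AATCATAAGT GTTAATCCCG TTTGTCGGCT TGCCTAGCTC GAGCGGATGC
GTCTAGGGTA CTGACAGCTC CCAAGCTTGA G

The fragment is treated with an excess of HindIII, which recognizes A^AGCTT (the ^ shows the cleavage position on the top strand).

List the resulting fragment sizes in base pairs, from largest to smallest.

173, 8 bp

The HindIII site (AAGCTT) starts at position 173.
HindIII cuts after the first base of each site, so after position 173.
Linear molecule, 1 cut → 2 fragments:
  1–173 → 173 bp
  174–181 → 8 bp
Sorted largest to smallest: 173, 8 bp.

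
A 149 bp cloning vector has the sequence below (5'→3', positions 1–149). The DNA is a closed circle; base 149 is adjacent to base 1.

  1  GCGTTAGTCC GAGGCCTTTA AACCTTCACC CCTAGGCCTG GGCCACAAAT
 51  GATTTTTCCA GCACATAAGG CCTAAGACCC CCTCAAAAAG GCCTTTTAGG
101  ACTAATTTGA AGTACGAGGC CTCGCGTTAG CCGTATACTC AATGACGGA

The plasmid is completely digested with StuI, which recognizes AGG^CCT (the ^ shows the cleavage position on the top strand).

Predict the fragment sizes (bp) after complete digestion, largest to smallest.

44, 34, 28, 22, 21 bp

StuI sites (AGGCCT) start at positions 12, 34, 68, 89, 117.
StuI cuts after base 3 of each site, so after positions 14, 36, 70, 91, 119.
Circular molecule, 5 cuts → 5 fragments:
  15–36 → 22 bp
  37–70 → 34 bp
  71–91 → 21 bp
  92–119 → 28 bp
  120–149 then 1–14 → 30 + 14 = 44 bp
Sorted largest to smallest: 44, 34, 28, 22, 21 bp.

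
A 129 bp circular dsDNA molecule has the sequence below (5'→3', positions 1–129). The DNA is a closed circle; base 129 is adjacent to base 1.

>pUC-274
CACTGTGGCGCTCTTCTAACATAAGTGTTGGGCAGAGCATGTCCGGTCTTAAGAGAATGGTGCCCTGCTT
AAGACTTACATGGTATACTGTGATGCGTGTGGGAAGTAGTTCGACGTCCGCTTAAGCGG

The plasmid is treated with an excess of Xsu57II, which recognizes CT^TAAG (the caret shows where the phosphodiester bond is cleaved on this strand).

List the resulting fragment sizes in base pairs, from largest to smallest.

56, 53, 20 bp

Xsu57II sites (CTTAAG) start at positions 48, 68, 121.
Xsu57II cuts after base 2 of each site, so after positions 49, 69, 122.
Circular molecule, 3 cuts → 3 fragments:
  50–69 → 20 bp
  70–122 → 53 bp
  123–129 then 1–49 → 7 + 49 = 56 bp
Sorted largest to smallest: 56, 53, 20 bp.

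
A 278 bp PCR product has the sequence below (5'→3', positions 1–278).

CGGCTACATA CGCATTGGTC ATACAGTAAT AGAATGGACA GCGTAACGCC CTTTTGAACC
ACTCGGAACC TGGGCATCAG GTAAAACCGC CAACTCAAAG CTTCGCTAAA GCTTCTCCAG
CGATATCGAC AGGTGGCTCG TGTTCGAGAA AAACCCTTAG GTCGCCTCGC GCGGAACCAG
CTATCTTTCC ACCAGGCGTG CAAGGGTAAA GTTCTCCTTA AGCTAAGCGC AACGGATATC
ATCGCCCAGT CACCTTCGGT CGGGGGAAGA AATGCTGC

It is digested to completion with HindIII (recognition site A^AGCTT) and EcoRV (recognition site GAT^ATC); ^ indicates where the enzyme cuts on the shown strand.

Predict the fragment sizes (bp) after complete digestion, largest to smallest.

113, 98, 41, 15, 11 bp

HindIII sites (AAGCTT) start at positions 98, 109.
HindIII cuts after the first base of each site, so after positions 98, 109.
EcoRV sites (GATATC) start at positions 122, 235.
EcoRV cuts after base 3 of each site, so after positions 124, 237.
Combined cut positions: 98, 109, 124, 237.
Linear molecule, 4 cuts → 5 fragments:
  1–98 → 98 bp
  99–109 → 11 bp
  110–124 → 15 bp
  125–237 → 113 bp
  238–278 → 41 bp
Sorted largest to smallest: 113, 98, 41, 15, 11 bp.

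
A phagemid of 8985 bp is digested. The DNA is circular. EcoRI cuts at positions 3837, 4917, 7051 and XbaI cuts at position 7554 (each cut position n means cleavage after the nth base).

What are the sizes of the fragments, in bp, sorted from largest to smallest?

5268, 2134, 1080, 503 bp

Combined cut positions (sorted): 3837, 4917, 7051, 7554.
Circular molecule, 4 cuts → 4 fragments:
  4917 − 3837 = 1080 bp
  7051 − 4917 = 2134 bp
  7554 − 7051 = 503 bp
  wrap: 8985 − 7554 + 3837 = 5268 bp
Sorted largest to smallest: 5268, 2134, 1080, 503 bp.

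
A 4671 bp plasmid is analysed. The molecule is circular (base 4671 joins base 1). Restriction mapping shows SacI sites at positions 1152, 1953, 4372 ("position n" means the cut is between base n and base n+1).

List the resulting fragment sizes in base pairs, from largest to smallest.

2419, 1451, 801 bp

Circular molecule, 3 cuts → 3 fragments:
  1953 − 1152 = 801 bp
  4372 − 1953 = 2419 bp
  wrap: 4671 − 4372 + 1152 = 1451 bp
Sorted largest to smallest: 2419, 1451, 801 bp.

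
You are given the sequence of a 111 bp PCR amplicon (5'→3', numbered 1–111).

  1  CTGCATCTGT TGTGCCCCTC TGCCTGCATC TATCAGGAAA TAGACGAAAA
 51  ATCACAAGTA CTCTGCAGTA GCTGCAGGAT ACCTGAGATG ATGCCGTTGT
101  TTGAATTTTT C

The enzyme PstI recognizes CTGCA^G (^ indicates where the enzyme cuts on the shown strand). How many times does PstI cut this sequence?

CTGCAG occurs starting at positions 63, 72.
PstI cuts at 2 sites.

2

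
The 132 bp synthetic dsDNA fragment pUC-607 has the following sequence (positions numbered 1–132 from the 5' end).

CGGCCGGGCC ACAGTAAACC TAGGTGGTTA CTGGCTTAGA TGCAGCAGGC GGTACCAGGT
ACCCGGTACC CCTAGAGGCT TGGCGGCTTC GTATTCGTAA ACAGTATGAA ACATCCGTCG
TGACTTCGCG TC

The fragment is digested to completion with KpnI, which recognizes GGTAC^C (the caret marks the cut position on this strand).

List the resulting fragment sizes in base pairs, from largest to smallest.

63, 55, 7, 7 bp

KpnI sites (GGTACC) start at positions 51, 58, 65.
KpnI cuts after base 5 of each site (before the last base), so after positions 55, 62, 69.
Linear molecule, 3 cuts → 4 fragments:
  1–55 → 55 bp
  56–62 → 7 bp
  63–69 → 7 bp
  70–132 → 63 bp
Sorted largest to smallest: 63, 55, 7, 7 bp.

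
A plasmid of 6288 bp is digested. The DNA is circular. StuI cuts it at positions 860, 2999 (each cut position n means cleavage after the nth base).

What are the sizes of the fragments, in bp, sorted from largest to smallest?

Circular molecule, 2 cuts → 2 fragments:
  2999 − 860 = 2139 bp
  wrap: 6288 − 2999 + 860 = 4149 bp
Sorted largest to smallest: 4149, 2139 bp.

4149, 2139 bp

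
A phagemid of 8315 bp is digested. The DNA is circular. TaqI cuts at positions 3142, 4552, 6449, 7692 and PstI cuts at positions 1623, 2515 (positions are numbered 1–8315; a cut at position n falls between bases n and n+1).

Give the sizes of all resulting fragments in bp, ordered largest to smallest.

2246, 1897, 1410, 1243, 892, 627 bp

Combined cut positions (sorted): 1623, 2515, 3142, 4552, 6449, 7692.
Circular molecule, 6 cuts → 6 fragments:
  2515 − 1623 = 892 bp
  3142 − 2515 = 627 bp
  4552 − 3142 = 1410 bp
  6449 − 4552 = 1897 bp
  7692 − 6449 = 1243 bp
  wrap: 8315 − 7692 + 1623 = 2246 bp
Sorted largest to smallest: 2246, 1897, 1410, 1243, 892, 627 bp.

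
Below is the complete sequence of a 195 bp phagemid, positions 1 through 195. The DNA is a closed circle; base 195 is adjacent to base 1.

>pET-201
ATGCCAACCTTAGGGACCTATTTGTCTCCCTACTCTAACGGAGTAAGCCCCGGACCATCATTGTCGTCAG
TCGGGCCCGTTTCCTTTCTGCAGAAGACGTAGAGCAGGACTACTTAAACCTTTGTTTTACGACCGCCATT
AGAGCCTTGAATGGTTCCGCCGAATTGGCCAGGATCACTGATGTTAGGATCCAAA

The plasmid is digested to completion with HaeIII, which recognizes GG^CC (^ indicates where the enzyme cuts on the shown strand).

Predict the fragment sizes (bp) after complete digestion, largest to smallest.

102, 93 bp

HaeIII sites (GGCC) start at positions 74, 167.
HaeIII cuts after base 2 of each site, so after positions 75, 168.
Circular molecule, 2 cuts → 2 fragments:
  76–168 → 93 bp
  169–195 then 1–75 → 27 + 75 = 102 bp
Sorted largest to smallest: 102, 93 bp.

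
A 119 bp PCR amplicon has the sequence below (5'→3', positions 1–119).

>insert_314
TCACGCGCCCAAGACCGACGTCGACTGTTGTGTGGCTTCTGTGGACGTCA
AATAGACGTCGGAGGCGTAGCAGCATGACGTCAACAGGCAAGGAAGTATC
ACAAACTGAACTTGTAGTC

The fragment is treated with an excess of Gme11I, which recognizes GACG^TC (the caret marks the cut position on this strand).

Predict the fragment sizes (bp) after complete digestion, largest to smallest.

39, 27, 22, 20, 11 bp

Gme11I sites (GACGTC) start at positions 17, 44, 55, 77.
Gme11I cuts after base 4 of each site, so after positions 20, 47, 58, 80.
Linear molecule, 4 cuts → 5 fragments:
  1–20 → 20 bp
  21–47 → 27 bp
  48–58 → 11 bp
  59–80 → 22 bp
  81–119 → 39 bp
Sorted largest to smallest: 39, 27, 22, 20, 11 bp.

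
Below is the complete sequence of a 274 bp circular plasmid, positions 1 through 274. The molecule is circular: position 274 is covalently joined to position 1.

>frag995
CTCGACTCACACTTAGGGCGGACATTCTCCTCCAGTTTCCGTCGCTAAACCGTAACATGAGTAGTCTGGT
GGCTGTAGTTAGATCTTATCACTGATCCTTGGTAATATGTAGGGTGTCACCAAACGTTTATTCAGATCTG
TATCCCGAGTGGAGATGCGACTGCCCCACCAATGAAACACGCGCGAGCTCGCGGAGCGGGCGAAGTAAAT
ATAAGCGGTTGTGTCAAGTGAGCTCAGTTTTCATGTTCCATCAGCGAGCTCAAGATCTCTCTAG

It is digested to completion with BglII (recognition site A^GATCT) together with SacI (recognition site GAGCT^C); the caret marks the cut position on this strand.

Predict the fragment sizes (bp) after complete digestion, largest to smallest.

92, 55, 53, 45, 26, 3 bp

BglII sites (AGATCT) start at positions 81, 134, 263.
BglII cuts after the first base of each site, so after positions 81, 134, 263.
SacI sites (GAGCTC) start at positions 185, 230, 256.
SacI cuts after base 5 of each site (before the last base), so after positions 189, 234, 260.
Combined cut positions: 81, 134, 189, 234, 260, 263.
Circular molecule, 6 cuts → 6 fragments:
  82–134 → 53 bp
  135–189 → 55 bp
  190–234 → 45 bp
  235–260 → 26 bp
  261–263 → 3 bp
  264–274 then 1–81 → 11 + 81 = 92 bp
Sorted largest to smallest: 92, 55, 53, 45, 26, 3 bp.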